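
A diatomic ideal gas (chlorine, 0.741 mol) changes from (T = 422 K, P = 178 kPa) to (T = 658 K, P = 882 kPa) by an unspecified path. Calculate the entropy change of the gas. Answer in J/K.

ΔS = -0.282 J/K

ΔS = nC_p ln(T₂/T₁) − nR ln(P₂/P₁), with C_p = 7R/2 = 29.1 J mol⁻¹ K⁻¹ for a diatomic ideal gas.
ΔS = 0.741 × [29.1 × ln(658/422) − 8.314 × ln(882/178)] = -0.282 J/K.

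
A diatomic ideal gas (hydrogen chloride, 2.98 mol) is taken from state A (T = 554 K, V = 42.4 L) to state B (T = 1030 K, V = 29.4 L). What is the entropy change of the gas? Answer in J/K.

ΔS = 29.3 J/K

Entropy is a state function: ΔS = nC_V ln(T₂/T₁) + nR ln(V₂/V₁), with C_V = 5R/2 = 20.79 J mol⁻¹ K⁻¹ for a diatomic ideal gas.
ΔS = 2.98 × [20.79 × ln(1030/554) + 8.314 × ln(29.4/42.4)] = 29.3 J/K.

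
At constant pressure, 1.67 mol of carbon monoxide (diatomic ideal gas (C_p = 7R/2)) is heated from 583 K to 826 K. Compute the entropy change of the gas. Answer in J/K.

At constant pressure, ΔS = nC_p ln(T₂/T₁) with C_p = 7R/2 = 29.1 J mol⁻¹ K⁻¹.
ΔS = 1.67 × 29.1 × ln(826/583) = 16.9 J/K.

ΔS = 16.9 J/K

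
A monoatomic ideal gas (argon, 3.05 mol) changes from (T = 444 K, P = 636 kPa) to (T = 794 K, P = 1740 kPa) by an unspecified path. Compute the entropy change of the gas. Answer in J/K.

ΔS = nC_p ln(T₂/T₁) − nR ln(P₂/P₁), with C_p = 5R/2 = 20.79 J mol⁻¹ K⁻¹ for a monoatomic ideal gas.
ΔS = 3.05 × [20.79 × ln(794/444) − 8.314 × ln(1740/636)] = 11.3 J/K.

ΔS = 11.3 J/K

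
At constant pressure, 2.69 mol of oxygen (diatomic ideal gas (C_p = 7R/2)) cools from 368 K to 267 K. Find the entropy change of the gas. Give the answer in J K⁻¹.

At constant pressure, ΔS = nC_p ln(T₂/T₁) with C_p = 7R/2 = 29.1 J mol⁻¹ K⁻¹.
ΔS = 2.69 × 29.1 × ln(267/368) = -25.1 J/K.

ΔS = -25.1 J/K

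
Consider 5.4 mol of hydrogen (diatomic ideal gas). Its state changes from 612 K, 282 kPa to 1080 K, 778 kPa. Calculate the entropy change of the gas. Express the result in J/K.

ΔS = nC_p ln(T₂/T₁) − nR ln(P₂/P₁), with C_p = 7R/2 = 29.1 J mol⁻¹ K⁻¹ for a diatomic ideal gas.
ΔS = 5.4 × [29.1 × ln(1080/612) − 8.314 × ln(778/282)] = 43.7 J/K.

ΔS = 43.7 J/K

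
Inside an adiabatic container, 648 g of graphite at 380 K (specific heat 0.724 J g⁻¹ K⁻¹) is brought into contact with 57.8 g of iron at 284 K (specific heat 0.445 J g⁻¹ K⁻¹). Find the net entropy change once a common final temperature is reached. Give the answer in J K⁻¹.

ΔS_total = 0.949 J/K

Energy balance: T_f = (m₁c₁T₁ + m₂c₂T₂)/(m₁c₁ + m₂c₂) = 375.01 K.
ΔS₁ = m₁c₁ ln(T_f/T₁) = 469.152 × ln(375.01/380) = -6.201 J/K.
ΔS₂ = m₂c₂ ln(T_f/T₂) = 25.721 × ln(375.01/284) = 7.15 J/K.
ΔS_total = -6.201 + 7.15 = 0.949 J/K.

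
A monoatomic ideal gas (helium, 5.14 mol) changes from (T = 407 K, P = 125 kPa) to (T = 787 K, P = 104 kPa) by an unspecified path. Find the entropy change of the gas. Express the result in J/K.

ΔS = 78.3 J/K

ΔS = nC_p ln(T₂/T₁) − nR ln(P₂/P₁), with C_p = 5R/2 = 20.79 J mol⁻¹ K⁻¹ for a monoatomic ideal gas.
ΔS = 5.14 × [20.79 × ln(787/407) − 8.314 × ln(104/125)] = 78.3 J/K.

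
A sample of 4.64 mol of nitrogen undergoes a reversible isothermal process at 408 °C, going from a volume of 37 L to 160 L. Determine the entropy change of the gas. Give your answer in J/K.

ΔS_gas = 56.5 J/K

For an isothermal ideal gas ΔS_gas = nR ln(V₂/V₁) = 4.64 × 8.314 × ln(160/37) = 56.5 J/K.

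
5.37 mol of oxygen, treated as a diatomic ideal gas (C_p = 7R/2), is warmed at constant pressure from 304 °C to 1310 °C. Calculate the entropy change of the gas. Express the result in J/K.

ΔS = 158 J/K

In kelvin: T₁ = 577.15 K, T₂ = 1583.15 K. At constant pressure, ΔS = nC_p ln(T₂/T₁) with C_p = 7R/2 = 29.1 J mol⁻¹ K⁻¹.
ΔS = 5.37 × 29.1 × ln(1583.15/577.15) = 158 J/K.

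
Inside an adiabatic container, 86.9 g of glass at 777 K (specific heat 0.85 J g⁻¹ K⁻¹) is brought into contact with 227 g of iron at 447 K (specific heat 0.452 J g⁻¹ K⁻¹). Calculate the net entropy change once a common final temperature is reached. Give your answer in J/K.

ΔS_total = 6.68 J/K

Energy balance: T_f = (m₁c₁T₁ + m₂c₂T₂)/(m₁c₁ + m₂c₂) = 585.13 K.
ΔS₁ = m₁c₁ ln(T_f/T₁) = 73.865 × ln(585.13/777) = -20.95 J/K.
ΔS₂ = m₂c₂ ln(T_f/T₂) = 102.604 × ln(585.13/447) = 27.63 J/K.
ΔS_total = -20.95 + 27.63 = 6.68 J/K.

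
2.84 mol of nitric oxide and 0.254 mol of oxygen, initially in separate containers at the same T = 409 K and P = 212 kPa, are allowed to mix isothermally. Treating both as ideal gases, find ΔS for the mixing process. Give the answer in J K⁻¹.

Mole fractions: x_A = 2.84/3.09 = 0.918, x_B = 0.0821.
ΔS_mix = −R(n_A ln x_A + n_B ln x_B) = −8.314 × (2.84 ln 0.918 + 0.254 ln 0.0821) = 7.3 J/K.

ΔS_mix = 7.3 J/K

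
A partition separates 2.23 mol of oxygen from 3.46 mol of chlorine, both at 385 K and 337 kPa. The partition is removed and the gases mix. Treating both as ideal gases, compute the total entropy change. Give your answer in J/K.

Mole fractions: x_A = 2.23/5.69 = 0.392, x_B = 0.608.
ΔS_mix = −R(n_A ln x_A + n_B ln x_B) = −8.314 × (2.23 ln 0.392 + 3.46 ln 0.608) = 31.7 J/K.

ΔS_mix = 31.7 J/K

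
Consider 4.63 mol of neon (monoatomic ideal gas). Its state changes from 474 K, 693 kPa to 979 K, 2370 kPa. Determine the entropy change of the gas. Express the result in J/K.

ΔS = 22.5 J/K

ΔS = nC_p ln(T₂/T₁) − nR ln(P₂/P₁), with C_p = 5R/2 = 20.79 J mol⁻¹ K⁻¹ for a monoatomic ideal gas.
ΔS = 4.63 × [20.79 × ln(979/474) − 8.314 × ln(2370/693)] = 22.5 J/K.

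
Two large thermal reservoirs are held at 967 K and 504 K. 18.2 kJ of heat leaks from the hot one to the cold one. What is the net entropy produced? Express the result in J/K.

ΔS_hot = −Q/T_H = −18200/967 = -18.82 J/K and ΔS_cold = +Q/T_C = 18200/504 = 36.11 J/K.
ΔS_total = -18.82 + 36.11 = 17.3 J/K, positive as the second law requires.

ΔS_total = 17.3 J/K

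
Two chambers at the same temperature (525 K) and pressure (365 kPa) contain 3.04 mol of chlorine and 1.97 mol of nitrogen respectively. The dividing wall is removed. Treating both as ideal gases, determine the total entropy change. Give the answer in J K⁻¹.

ΔS_mix = 27.9 J/K

Mole fractions: x_A = 3.04/5.01 = 0.607, x_B = 0.393.
ΔS_mix = −R(n_A ln x_A + n_B ln x_B) = −8.314 × (3.04 ln 0.607 + 1.97 ln 0.393) = 27.9 J/K.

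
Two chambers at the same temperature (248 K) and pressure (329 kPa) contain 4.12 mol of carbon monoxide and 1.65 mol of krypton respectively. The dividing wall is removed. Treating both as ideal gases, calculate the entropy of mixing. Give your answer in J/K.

Mole fractions: x_A = 4.12/5.77 = 0.714, x_B = 0.286.
ΔS_mix = −R(n_A ln x_A + n_B ln x_B) = −8.314 × (4.12 ln 0.714 + 1.65 ln 0.286) = 28.7 J/K.

ΔS_mix = 28.7 J/K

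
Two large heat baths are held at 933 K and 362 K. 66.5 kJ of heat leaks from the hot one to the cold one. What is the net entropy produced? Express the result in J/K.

ΔS_total = 112 J/K

ΔS_hot = −Q/T_H = −66500/933 = -71.28 J/K and ΔS_cold = +Q/T_C = 66500/362 = 183.7 J/K.
ΔS_total = -71.28 + 183.7 = 112 J/K, positive as the second law requires.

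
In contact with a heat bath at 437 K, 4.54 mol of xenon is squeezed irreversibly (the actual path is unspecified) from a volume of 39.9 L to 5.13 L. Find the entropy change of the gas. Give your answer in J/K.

Entropy is a state function, so ΔS_gas depends only on the end states.
For an isothermal ideal gas ΔS_gas = nR ln(V₂/V₁) = 4.54 × 8.314 × ln(5.13/39.9) = -77.4 J/K.

ΔS_gas = -77.4 J/K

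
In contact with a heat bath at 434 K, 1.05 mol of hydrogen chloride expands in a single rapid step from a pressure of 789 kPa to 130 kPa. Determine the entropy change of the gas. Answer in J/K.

Entropy is a state function, so ΔS_gas depends only on the end states.
For an isothermal ideal gas ΔS_gas = nR ln(P₁/P₂) = 1.05 × 8.314 × ln(789/130) = 15.7 J/K.

ΔS_gas = 15.7 J/K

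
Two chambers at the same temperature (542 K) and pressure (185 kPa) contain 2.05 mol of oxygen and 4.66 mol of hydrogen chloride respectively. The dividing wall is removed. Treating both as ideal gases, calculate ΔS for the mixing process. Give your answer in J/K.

ΔS_mix = 34.3 J/K

Mole fractions: x_A = 2.05/6.71 = 0.306, x_B = 0.694.
ΔS_mix = −R(n_A ln x_A + n_B ln x_B) = −8.314 × (2.05 ln 0.306 + 4.66 ln 0.694) = 34.3 J/K.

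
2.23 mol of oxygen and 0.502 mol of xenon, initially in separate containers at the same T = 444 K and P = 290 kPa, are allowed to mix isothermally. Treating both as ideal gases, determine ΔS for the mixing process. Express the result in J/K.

Mole fractions: x_A = 2.23/2.73 = 0.816, x_B = 0.184.
ΔS_mix = −R(n_A ln x_A + n_B ln x_B) = −8.314 × (2.23 ln 0.816 + 0.502 ln 0.184) = 10.8 J/K.

ΔS_mix = 10.8 J/K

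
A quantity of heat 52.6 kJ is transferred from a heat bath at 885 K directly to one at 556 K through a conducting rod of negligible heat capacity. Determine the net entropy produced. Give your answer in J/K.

ΔS_total = 35.2 J/K

ΔS_hot = −Q/T_H = −52600/885 = -59.44 J/K and ΔS_cold = +Q/T_C = 52600/556 = 94.6 J/K.
ΔS_total = -59.44 + 94.6 = 35.2 J/K, positive as the second law requires.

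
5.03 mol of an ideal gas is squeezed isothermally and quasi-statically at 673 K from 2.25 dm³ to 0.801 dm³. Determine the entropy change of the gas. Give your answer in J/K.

For an isothermal ideal gas ΔS_gas = nR ln(V₂/V₁) = 5.03 × 8.314 × ln(0.801/2.25) = -43.2 J/K.

ΔS_gas = -43.2 J/K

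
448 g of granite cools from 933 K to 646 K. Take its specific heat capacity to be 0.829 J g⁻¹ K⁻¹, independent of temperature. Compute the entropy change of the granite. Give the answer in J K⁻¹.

ΔS = ∫dQ_rev/T = m c ln(T₂/T₁) = 448 × 0.829 × ln(646/933) = -137 J/K.

ΔS = -137 J/K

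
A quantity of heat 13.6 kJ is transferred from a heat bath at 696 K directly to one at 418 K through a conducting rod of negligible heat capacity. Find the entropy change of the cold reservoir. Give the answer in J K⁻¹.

The cold reservoir gains heat Q, so ΔS_cold = +Q/T_C = 13600/418 = 32.5 J/K.

ΔS_cold = 32.5 J/K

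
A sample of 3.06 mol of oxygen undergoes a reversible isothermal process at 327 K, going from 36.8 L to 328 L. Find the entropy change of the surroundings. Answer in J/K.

ΔS_surr = -55.7 J/K

For an isothermal ideal gas ΔS_gas = nR ln(V₂/V₁) = 3.06 × 8.314 × ln(328/36.8) = 55.7 J/K.
The process is reversible, so ΔS_surr = −ΔS_gas = -55.7 J/K and ΔS_universe = 0.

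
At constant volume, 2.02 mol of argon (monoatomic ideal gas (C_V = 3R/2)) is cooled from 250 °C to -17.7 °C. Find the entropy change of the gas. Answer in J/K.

In kelvin: T₁ = 523.15 K, T₂ = 255.45 K. At constant volume, ΔS = nC_V ln(T₂/T₁) with C_V = 3R/2 = 12.47 J mol⁻¹ K⁻¹.
ΔS = 2.02 × 12.47 × ln(255.45/523.15) = -18.1 J/K.

ΔS = -18.1 J/K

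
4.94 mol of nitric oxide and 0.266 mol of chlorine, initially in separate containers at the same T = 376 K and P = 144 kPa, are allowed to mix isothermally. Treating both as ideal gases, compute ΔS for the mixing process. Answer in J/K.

ΔS_mix = 8.73 J/K

Mole fractions: x_A = 4.94/5.21 = 0.949, x_B = 0.0511.
ΔS_mix = −R(n_A ln x_A + n_B ln x_B) = −8.314 × (4.94 ln 0.949 + 0.266 ln 0.0511) = 8.73 J/K.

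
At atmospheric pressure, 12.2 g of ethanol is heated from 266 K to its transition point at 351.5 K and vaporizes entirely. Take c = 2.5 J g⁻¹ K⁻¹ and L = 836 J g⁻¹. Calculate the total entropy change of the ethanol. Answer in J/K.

Warming step: ΔS₁ = m c ln(T_tr/T_i) = 12.2 × 2.5 × ln(351.5/266) = 8.501 J/K.
Phase change: ΔS₂ = +mL/T_tr = 12.2 × 836 / 351.5 = 29.02 J/K.
ΔS_total = (8.501) + (29.02) = 37.5 J/K.

ΔS = 37.5 J/K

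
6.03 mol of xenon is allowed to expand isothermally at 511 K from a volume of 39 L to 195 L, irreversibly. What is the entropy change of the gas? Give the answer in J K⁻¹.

Entropy is a state function, so ΔS_gas depends only on the end states.
For an isothermal ideal gas ΔS_gas = nR ln(V₂/V₁) = 6.03 × 8.314 × ln(195/39) = 80.7 J/K.

ΔS_gas = 80.7 J/K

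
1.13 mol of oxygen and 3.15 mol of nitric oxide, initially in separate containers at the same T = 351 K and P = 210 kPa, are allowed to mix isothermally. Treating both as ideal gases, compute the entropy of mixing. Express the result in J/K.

Mole fractions: x_A = 1.13/4.28 = 0.264, x_B = 0.736.
ΔS_mix = −R(n_A ln x_A + n_B ln x_B) = −8.314 × (1.13 ln 0.264 + 3.15 ln 0.736) = 20.5 J/K.

ΔS_mix = 20.5 J/K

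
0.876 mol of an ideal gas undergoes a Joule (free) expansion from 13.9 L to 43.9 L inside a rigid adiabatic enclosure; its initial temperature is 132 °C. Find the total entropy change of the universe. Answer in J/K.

For an ideal gas in free expansion Q = 0 and W = 0, so T is unchanged.
Entropy is a state function; using a reversible isothermal path, ΔS_gas = nR ln(V₂/V₁) = 0.876 × 8.314 × ln(43.9/13.9) = 8.38 J/K.
The insulated surroundings exchange no heat, so ΔS_surr = 0 and ΔS_universe = ΔS_gas.

ΔS_universe = 8.38 J/K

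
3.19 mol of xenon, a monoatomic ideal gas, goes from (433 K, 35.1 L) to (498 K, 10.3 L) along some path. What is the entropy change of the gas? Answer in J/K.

Entropy is a state function: ΔS = nC_V ln(T₂/T₁) + nR ln(V₂/V₁), with C_V = 3R/2 = 12.47 J mol⁻¹ K⁻¹ for a monoatomic ideal gas.
ΔS = 3.19 × [12.47 × ln(498/433) + 8.314 × ln(10.3/35.1)] = -27 J/K.

ΔS = -27 J/K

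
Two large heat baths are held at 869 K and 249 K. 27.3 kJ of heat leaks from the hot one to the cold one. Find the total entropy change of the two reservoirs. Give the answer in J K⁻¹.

ΔS_total = 78.2 J/K

ΔS_hot = −Q/T_H = −27300/869 = -31.42 J/K and ΔS_cold = +Q/T_C = 27300/249 = 109.6 J/K.
ΔS_total = -31.42 + 109.6 = 78.2 J/K, positive as the second law requires.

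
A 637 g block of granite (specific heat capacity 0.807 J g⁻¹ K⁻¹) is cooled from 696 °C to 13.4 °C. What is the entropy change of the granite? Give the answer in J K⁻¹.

In kelvin: T₁ = 969.15 K, T₂ = 286.55 K. ΔS = ∫dQ_rev/T = m c ln(T₂/T₁) = 637 × 0.807 × ln(286.55/969.15) = -626 J/K.

ΔS = -626 J/K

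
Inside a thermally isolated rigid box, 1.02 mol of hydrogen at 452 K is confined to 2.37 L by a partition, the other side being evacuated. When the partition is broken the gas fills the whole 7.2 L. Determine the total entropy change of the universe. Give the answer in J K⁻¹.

ΔS_universe = 9.42 J/K

For an ideal gas in free expansion Q = 0 and W = 0, so T is unchanged.
Entropy is a state function; using a reversible isothermal path, ΔS_gas = nR ln(V₂/V₁) = 1.02 × 8.314 × ln(7.2/2.37) = 9.42 J/K.
The insulated surroundings exchange no heat, so ΔS_surr = 0 and ΔS_universe = ΔS_gas.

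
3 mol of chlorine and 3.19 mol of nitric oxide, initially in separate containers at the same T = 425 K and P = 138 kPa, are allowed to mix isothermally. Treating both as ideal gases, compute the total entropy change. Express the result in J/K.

Mole fractions: x_A = 3/6.19 = 0.485, x_B = 0.515.
ΔS_mix = −R(n_A ln x_A + n_B ln x_B) = −8.314 × (3 ln 0.485 + 3.19 ln 0.515) = 35.6 J/K.

ΔS_mix = 35.6 J/K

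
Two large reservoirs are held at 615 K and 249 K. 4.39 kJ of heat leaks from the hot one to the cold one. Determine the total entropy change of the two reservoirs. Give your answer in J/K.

ΔS_total = 10.5 J/K

ΔS_hot = −Q/T_H = −4390/615 = -7.138 J/K and ΔS_cold = +Q/T_C = 4390/249 = 17.63 J/K.
ΔS_total = -7.138 + 17.63 = 10.5 J/K, positive as the second law requires.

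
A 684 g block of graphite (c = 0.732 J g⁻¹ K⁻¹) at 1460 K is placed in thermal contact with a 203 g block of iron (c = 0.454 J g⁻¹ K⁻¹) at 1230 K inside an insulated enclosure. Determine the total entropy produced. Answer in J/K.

ΔS_total = 1.1 J/K

Energy balance: T_f = (m₁c₁T₁ + m₂c₂T₂)/(m₁c₁ + m₂c₂) = 1424.2 K.
ΔS₁ = m₁c₁ ln(T_f/T₁) = 500.688 × ln(1424.2/1460) = -12.41 J/K.
ΔS₂ = m₂c₂ ln(T_f/T₂) = 92.162 × ln(1424.2/1230) = 13.51 J/K.
ΔS_total = -12.41 + 13.51 = 1.1 J/K.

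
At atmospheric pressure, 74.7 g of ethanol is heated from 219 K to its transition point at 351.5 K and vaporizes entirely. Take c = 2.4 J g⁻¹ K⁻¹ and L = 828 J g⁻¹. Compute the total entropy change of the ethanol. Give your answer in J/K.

ΔS = 261 J/K

Warming step: ΔS₁ = m c ln(T_tr/T_i) = 74.7 × 2.4 × ln(351.5/219) = 84.82 J/K.
Phase change: ΔS₂ = +mL/T_tr = 74.7 × 828 / 351.5 = 176 J/K.
ΔS_total = (84.82) + (176) = 261 J/K.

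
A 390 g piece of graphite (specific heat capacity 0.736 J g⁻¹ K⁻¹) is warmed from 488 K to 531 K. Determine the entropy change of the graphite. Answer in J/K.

ΔS = 24.2 J/K

ΔS = ∫dQ_rev/T = m c ln(T₂/T₁) = 390 × 0.736 × ln(531/488) = 24.2 J/K.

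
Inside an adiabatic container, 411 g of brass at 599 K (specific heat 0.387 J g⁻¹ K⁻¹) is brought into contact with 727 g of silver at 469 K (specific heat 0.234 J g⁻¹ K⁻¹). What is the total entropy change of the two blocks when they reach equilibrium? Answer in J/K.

ΔS_total = 2.46 J/K

Energy balance: T_f = (m₁c₁T₁ + m₂c₂T₂)/(m₁c₁ + m₂c₂) = 531.82 K.
ΔS₁ = m₁c₁ ln(T_f/T₁) = 159.057 × ln(531.82/599) = -18.92 J/K.
ΔS₂ = m₂c₂ ln(T_f/T₂) = 170.118 × ln(531.82/469) = 21.38 J/K.
ΔS_total = -18.92 + 21.38 = 2.46 J/K.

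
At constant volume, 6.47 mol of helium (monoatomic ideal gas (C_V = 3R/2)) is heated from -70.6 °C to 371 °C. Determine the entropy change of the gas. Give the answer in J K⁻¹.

In kelvin: T₁ = 202.55 K, T₂ = 644.15 K. At constant volume, ΔS = nC_V ln(T₂/T₁) with C_V = 3R/2 = 12.47 J mol⁻¹ K⁻¹.
ΔS = 6.47 × 12.47 × ln(644.15/202.55) = 93.4 J/K.

ΔS = 93.4 J/K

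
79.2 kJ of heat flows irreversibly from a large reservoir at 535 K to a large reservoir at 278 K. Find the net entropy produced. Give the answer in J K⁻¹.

ΔS_hot = −Q/T_H = −79200/535 = -148 J/K and ΔS_cold = +Q/T_C = 79200/278 = 284.9 J/K.
ΔS_total = -148 + 284.9 = 137 J/K, positive as the second law requires.

ΔS_total = 137 J/K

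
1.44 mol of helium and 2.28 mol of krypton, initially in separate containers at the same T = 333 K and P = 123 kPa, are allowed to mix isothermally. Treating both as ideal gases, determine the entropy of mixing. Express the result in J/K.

ΔS_mix = 20.6 J/K

Mole fractions: x_A = 1.44/3.72 = 0.387, x_B = 0.613.
ΔS_mix = −R(n_A ln x_A + n_B ln x_B) = −8.314 × (1.44 ln 0.387 + 2.28 ln 0.613) = 20.6 J/K.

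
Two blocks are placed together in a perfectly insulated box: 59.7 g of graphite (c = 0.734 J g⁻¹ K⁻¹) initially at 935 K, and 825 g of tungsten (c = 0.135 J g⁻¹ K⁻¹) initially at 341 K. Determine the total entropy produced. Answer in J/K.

ΔS_total = 17.9 J/K

Energy balance: T_f = (m₁c₁T₁ + m₂c₂T₂)/(m₁c₁ + m₂c₂) = 508.72 K.
ΔS₁ = m₁c₁ ln(T_f/T₁) = 43.8198 × ln(508.72/935) = -26.67 J/K.
ΔS₂ = m₂c₂ ln(T_f/T₂) = 111.375 × ln(508.72/341) = 44.55 J/K.
ΔS_total = -26.67 + 44.55 = 17.9 J/K.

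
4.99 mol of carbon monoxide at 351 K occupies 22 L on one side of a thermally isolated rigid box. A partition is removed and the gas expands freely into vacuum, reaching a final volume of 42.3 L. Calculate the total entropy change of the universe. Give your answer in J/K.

For an ideal gas in free expansion Q = 0 and W = 0, so T is unchanged.
Entropy is a state function; using a reversible isothermal path, ΔS_gas = nR ln(V₂/V₁) = 4.99 × 8.314 × ln(42.3/22) = 27.1 J/K.
The insulated surroundings exchange no heat, so ΔS_surr = 0 and ΔS_universe = ΔS_gas.

ΔS_universe = 27.1 J/K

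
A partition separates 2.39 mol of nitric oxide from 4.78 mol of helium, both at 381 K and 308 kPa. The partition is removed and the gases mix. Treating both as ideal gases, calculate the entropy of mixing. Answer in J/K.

Mole fractions: x_A = 2.39/7.17 = 0.333, x_B = 0.667.
ΔS_mix = −R(n_A ln x_A + n_B ln x_B) = −8.314 × (2.39 ln 0.333 + 4.78 ln 0.667) = 37.9 J/K.

ΔS_mix = 37.9 J/K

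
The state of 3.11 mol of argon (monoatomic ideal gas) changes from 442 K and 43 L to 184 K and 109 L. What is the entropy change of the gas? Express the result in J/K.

Entropy is a state function: ΔS = nC_V ln(T₂/T₁) + nR ln(V₂/V₁), with C_V = 3R/2 = 12.47 J mol⁻¹ K⁻¹ for a monoatomic ideal gas.
ΔS = 3.11 × [12.47 × ln(184/442) + 8.314 × ln(109/43)] = -9.94 J/K.

ΔS = -9.94 J/K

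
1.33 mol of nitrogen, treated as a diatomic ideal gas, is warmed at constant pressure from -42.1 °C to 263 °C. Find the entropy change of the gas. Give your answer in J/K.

In kelvin: T₁ = 231.05 K, T₂ = 536.15 K. At constant pressure, ΔS = nC_p ln(T₂/T₁) with C_p = 7R/2 = 29.1 J mol⁻¹ K⁻¹.
ΔS = 1.33 × 29.1 × ln(536.15/231.05) = 32.6 J/K.

ΔS = 32.6 J/K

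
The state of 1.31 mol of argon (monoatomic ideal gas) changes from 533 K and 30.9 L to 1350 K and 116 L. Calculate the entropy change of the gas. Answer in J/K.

Entropy is a state function: ΔS = nC_V ln(T₂/T₁) + nR ln(V₂/V₁), with C_V = 3R/2 = 12.47 J mol⁻¹ K⁻¹ for a monoatomic ideal gas.
ΔS = 1.31 × [12.47 × ln(1350/533) + 8.314 × ln(116/30.9)] = 29.6 J/K.

ΔS = 29.6 J/K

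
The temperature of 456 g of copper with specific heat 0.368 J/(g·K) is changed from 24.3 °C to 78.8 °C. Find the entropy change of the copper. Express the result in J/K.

In kelvin: T₁ = 297.45 K, T₂ = 351.95 K. ΔS = ∫dQ_rev/T = m c ln(T₂/T₁) = 456 × 0.368 × ln(351.95/297.45) = 28.2 J/K.

ΔS = 28.2 J/K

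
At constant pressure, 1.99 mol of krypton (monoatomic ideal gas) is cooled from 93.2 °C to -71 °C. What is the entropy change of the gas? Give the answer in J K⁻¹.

ΔS = -24.6 J/K

In kelvin: T₁ = 366.35 K, T₂ = 202.15 K. At constant pressure, ΔS = nC_p ln(T₂/T₁) with C_p = 5R/2 = 20.79 J mol⁻¹ K⁻¹.
ΔS = 1.99 × 20.79 × ln(202.15/366.35) = -24.6 J/K.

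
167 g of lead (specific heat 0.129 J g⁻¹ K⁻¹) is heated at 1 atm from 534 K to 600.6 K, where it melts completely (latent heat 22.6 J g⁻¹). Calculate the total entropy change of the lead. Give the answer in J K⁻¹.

ΔS = 8.82 J/K

Warming step: ΔS₁ = m c ln(T_tr/T_i) = 167 × 0.129 × ln(600.6/534) = 2.532 J/K.
Phase change: ΔS₂ = +mL/T_tr = 167 × 22.6 / 600.6 = 6.284 J/K.
ΔS_total = (2.532) + (6.284) = 8.82 J/K.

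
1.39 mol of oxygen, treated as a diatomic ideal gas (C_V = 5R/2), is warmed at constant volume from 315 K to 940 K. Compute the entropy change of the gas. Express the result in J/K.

ΔS = 31.6 J/K

At constant volume, ΔS = nC_V ln(T₂/T₁) with C_V = 5R/2 = 20.79 J mol⁻¹ K⁻¹.
ΔS = 1.39 × 20.79 × ln(940/315) = 31.6 J/K.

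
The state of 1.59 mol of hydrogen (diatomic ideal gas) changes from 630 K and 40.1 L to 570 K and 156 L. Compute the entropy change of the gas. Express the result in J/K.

Entropy is a state function: ΔS = nC_V ln(T₂/T₁) + nR ln(V₂/V₁), with C_V = 5R/2 = 20.79 J mol⁻¹ K⁻¹ for a diatomic ideal gas.
ΔS = 1.59 × [20.79 × ln(570/630) + 8.314 × ln(156/40.1)] = 14.7 J/K.

ΔS = 14.7 J/K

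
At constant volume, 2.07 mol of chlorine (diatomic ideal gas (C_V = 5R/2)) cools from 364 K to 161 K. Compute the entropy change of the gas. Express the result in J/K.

ΔS = -35.1 J/K

At constant volume, ΔS = nC_V ln(T₂/T₁) with C_V = 5R/2 = 20.79 J mol⁻¹ K⁻¹.
ΔS = 2.07 × 20.79 × ln(161/364) = -35.1 J/K.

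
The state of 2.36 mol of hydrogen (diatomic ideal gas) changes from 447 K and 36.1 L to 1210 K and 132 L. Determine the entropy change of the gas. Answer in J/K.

ΔS = 74.3 J/K

Entropy is a state function: ΔS = nC_V ln(T₂/T₁) + nR ln(V₂/V₁), with C_V = 5R/2 = 20.79 J mol⁻¹ K⁻¹ for a diatomic ideal gas.
ΔS = 2.36 × [20.79 × ln(1210/447) + 8.314 × ln(132/36.1)] = 74.3 J/K.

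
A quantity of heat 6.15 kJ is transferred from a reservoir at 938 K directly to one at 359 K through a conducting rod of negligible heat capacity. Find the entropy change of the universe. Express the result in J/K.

ΔS_total = 10.6 J/K

ΔS_hot = −Q/T_H = −6150/938 = -6.557 J/K and ΔS_cold = +Q/T_C = 6150/359 = 17.13 J/K.
ΔS_total = -6.557 + 17.13 = 10.6 J/K, positive as the second law requires.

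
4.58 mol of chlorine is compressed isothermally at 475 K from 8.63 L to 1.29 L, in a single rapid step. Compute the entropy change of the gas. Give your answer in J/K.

Entropy is a state function, so ΔS_gas depends only on the end states.
For an isothermal ideal gas ΔS_gas = nR ln(V₂/V₁) = 4.58 × 8.314 × ln(1.29/8.63) = -72.4 J/K.

ΔS_gas = -72.4 J/K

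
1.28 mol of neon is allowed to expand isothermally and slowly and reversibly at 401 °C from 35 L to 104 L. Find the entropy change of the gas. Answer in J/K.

ΔS_gas = 11.6 J/K

For an isothermal ideal gas ΔS_gas = nR ln(V₂/V₁) = 1.28 × 8.314 × ln(104/35) = 11.6 J/K.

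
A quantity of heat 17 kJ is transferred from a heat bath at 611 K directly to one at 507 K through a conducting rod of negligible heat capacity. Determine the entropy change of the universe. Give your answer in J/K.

ΔS_total = 5.71 J/K

ΔS_hot = −Q/T_H = −17000/611 = -27.82 J/K and ΔS_cold = +Q/T_C = 17000/507 = 33.53 J/K.
ΔS_total = -27.82 + 33.53 = 5.71 J/K, positive as the second law requires.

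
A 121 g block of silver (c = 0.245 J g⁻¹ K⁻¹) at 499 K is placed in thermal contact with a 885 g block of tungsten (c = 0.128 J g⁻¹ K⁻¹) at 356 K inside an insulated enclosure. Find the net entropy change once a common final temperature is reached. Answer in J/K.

ΔS_total = 1.43 J/K

Energy balance: T_f = (m₁c₁T₁ + m₂c₂T₂)/(m₁c₁ + m₂c₂) = 385.66 K.
ΔS₁ = m₁c₁ ln(T_f/T₁) = 29.645 × ln(385.66/499) = -7.638 J/K.
ΔS₂ = m₂c₂ ln(T_f/T₂) = 113.28 × ln(385.66/356) = 9.065 J/K.
ΔS_total = -7.638 + 9.065 = 1.43 J/K.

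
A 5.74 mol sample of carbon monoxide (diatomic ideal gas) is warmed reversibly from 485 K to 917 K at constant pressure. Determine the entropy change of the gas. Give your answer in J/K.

At constant pressure, ΔS = nC_p ln(T₂/T₁) with C_p = 7R/2 = 29.1 J mol⁻¹ K⁻¹.
ΔS = 5.74 × 29.1 × ln(917/485) = 106 J/K.

ΔS = 106 J/K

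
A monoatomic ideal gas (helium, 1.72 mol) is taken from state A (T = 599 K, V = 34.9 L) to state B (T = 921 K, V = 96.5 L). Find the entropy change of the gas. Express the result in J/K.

ΔS = 23.8 J/K

Entropy is a state function: ΔS = nC_V ln(T₂/T₁) + nR ln(V₂/V₁), with C_V = 3R/2 = 12.47 J mol⁻¹ K⁻¹ for a monoatomic ideal gas.
ΔS = 1.72 × [12.47 × ln(921/599) + 8.314 × ln(96.5/34.9)] = 23.8 J/K.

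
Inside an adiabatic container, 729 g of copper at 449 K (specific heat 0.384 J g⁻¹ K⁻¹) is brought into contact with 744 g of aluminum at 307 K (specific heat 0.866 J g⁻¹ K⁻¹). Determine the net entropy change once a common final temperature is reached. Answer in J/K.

Energy balance: T_f = (m₁c₁T₁ + m₂c₂T₂)/(m₁c₁ + m₂c₂) = 350.01 K.
ΔS₁ = m₁c₁ ln(T_f/T₁) = 279.936 × ln(350.01/449) = -69.72 J/K.
ΔS₂ = m₂c₂ ln(T_f/T₂) = 644.304 × ln(350.01/307) = 84.48 J/K.
ΔS_total = -69.72 + 84.48 = 14.8 J/K.

ΔS_total = 14.8 J/K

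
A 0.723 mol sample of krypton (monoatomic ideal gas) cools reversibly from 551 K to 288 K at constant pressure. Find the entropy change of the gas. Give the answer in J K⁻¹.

At constant pressure, ΔS = nC_p ln(T₂/T₁) with C_p = 5R/2 = 20.79 J mol⁻¹ K⁻¹.
ΔS = 0.723 × 20.79 × ln(288/551) = -9.75 J/K.

ΔS = -9.75 J/K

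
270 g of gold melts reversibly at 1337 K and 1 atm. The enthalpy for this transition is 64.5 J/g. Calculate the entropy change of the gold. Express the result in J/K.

Heat absorbed by the substance: Q = mL = 270 × 64.5 = 17415 J.
At constant T, ΔS = Q_rev/T = 17415 / 1337 = 13 J/K.

ΔS = 13 J/K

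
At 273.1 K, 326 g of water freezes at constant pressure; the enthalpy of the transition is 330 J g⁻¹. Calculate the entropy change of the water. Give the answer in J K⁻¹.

ΔS = -394 J/K

Heat released by the substance: Q = −mL = −326 × 330 = −107580 J.
At constant T, ΔS = Q_rev/T = −107580 / 273.1 = -394 J/K.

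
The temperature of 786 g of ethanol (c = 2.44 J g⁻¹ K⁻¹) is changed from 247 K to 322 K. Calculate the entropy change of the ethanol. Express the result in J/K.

ΔS = 509 J/K

ΔS = ∫dQ_rev/T = m c ln(T₂/T₁) = 786 × 2.44 × ln(322/247) = 509 J/K.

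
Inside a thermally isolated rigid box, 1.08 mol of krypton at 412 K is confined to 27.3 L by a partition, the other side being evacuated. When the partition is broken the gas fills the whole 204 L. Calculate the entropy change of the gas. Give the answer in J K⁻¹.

ΔS_gas = 18.1 J/K

No heat is exchanged and no work is done, so the ideal-gas temperature stays constant.
Entropy is a state function; using a reversible isothermal path, ΔS_gas = nR ln(V₂/V₁) = 1.08 × 8.314 × ln(204/27.3) = 18.1 J/K.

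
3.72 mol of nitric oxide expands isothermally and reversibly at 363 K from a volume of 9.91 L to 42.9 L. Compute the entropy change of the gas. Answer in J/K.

For an isothermal ideal gas ΔS_gas = nR ln(V₂/V₁) = 3.72 × 8.314 × ln(42.9/9.91) = 45.3 J/K.

ΔS_gas = 45.3 J/K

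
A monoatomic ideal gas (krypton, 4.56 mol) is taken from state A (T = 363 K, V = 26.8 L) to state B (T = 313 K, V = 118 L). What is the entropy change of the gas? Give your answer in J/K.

Entropy is a state function: ΔS = nC_V ln(T₂/T₁) + nR ln(V₂/V₁), with C_V = 3R/2 = 12.47 J mol⁻¹ K⁻¹ for a monoatomic ideal gas.
ΔS = 4.56 × [12.47 × ln(313/363) + 8.314 × ln(118/26.8)] = 47.8 J/K.

ΔS = 47.8 J/K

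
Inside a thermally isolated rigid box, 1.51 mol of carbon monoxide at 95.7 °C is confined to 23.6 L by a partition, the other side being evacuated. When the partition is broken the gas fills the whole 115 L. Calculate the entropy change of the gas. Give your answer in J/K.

For an ideal gas in free expansion Q = 0 and W = 0, so T is unchanged.
Entropy is a state function; using a reversible isothermal path, ΔS_gas = nR ln(V₂/V₁) = 1.51 × 8.314 × ln(115/23.6) = 19.9 J/K.

ΔS_gas = 19.9 J/K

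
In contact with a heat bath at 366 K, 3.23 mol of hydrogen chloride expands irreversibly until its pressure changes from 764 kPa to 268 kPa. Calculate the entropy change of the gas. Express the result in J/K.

Entropy is a state function, so ΔS_gas depends only on the end states.
For an isothermal ideal gas ΔS_gas = nR ln(P₁/P₂) = 3.23 × 8.314 × ln(764/268) = 28.1 J/K.

ΔS_gas = 28.1 J/K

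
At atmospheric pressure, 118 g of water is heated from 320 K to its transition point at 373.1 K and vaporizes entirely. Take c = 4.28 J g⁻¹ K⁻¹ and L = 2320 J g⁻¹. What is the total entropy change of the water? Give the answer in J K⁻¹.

Warming step: ΔS₁ = m c ln(T_tr/T_i) = 118 × 4.28 × ln(373.1/320) = 77.54 J/K.
Phase change: ΔS₂ = +mL/T_tr = 118 × 2320 / 373.1 = 733.7 J/K.
ΔS_total = (77.54) + (733.7) = 811 J/K.

ΔS = 811 J/K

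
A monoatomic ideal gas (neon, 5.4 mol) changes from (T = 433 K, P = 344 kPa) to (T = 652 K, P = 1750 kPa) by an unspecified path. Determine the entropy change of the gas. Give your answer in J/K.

ΔS = -27.1 J/K

ΔS = nC_p ln(T₂/T₁) − nR ln(P₂/P₁), with C_p = 5R/2 = 20.79 J mol⁻¹ K⁻¹ for a monoatomic ideal gas.
ΔS = 5.4 × [20.79 × ln(652/433) − 8.314 × ln(1750/344)] = -27.1 J/K.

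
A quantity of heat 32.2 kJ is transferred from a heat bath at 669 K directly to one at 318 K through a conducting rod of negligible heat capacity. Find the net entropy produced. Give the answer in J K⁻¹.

ΔS_hot = −Q/T_H = −32200/669 = -48.132 J/K and ΔS_cold = +Q/T_C = 32200/318 = 101.26 J/K.
ΔS_total = -48.132 + 101.26 = 53.1 J/K, positive as the second law requires.

ΔS_total = 53.1 J/K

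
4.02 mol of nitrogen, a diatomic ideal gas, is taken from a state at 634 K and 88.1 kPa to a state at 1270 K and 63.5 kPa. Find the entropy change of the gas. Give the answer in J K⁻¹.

ΔS = 92.2 J/K

ΔS = nC_p ln(T₂/T₁) − nR ln(P₂/P₁), with C_p = 7R/2 = 29.1 J mol⁻¹ K⁻¹ for a diatomic ideal gas.
ΔS = 4.02 × [29.1 × ln(1270/634) − 8.314 × ln(63.5/88.1)] = 92.2 J/K.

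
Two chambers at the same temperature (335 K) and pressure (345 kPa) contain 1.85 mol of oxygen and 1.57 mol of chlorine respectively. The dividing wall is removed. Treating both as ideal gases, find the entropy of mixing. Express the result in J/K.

ΔS_mix = 19.6 J/K

Mole fractions: x_A = 1.85/3.42 = 0.541, x_B = 0.459.
ΔS_mix = −R(n_A ln x_A + n_B ln x_B) = −8.314 × (1.85 ln 0.541 + 1.57 ln 0.459) = 19.6 J/K.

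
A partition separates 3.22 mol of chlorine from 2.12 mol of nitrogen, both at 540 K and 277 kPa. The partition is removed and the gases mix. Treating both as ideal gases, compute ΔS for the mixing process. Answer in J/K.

ΔS_mix = 29.8 J/K

Mole fractions: x_A = 3.22/5.34 = 0.603, x_B = 0.397.
ΔS_mix = −R(n_A ln x_A + n_B ln x_B) = −8.314 × (3.22 ln 0.603 + 2.12 ln 0.397) = 29.8 J/K.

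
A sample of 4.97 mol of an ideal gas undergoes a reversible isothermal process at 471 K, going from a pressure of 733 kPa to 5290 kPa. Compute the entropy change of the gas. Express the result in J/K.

ΔS_gas = -81.7 J/K

For an isothermal ideal gas ΔS_gas = nR ln(P₁/P₂) = 4.97 × 8.314 × ln(733/5290) = -81.7 J/K.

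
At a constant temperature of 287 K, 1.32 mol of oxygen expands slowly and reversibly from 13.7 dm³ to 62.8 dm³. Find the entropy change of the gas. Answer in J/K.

For an isothermal ideal gas ΔS_gas = nR ln(V₂/V₁) = 1.32 × 8.314 × ln(62.8/13.7) = 16.7 J/K.

ΔS_gas = 16.7 J/K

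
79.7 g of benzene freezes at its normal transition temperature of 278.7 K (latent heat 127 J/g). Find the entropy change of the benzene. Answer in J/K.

Heat released by the substance: Q = −mL = −79.7 × 127 = −10121.9 J.
At constant T, ΔS = Q_rev/T = −10121.9 / 278.7 = -36.3 J/K.

ΔS = -36.3 J/K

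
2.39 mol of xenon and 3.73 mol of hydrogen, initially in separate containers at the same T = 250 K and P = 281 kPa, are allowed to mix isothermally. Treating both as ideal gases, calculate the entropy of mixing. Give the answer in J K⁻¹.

Mole fractions: x_A = 2.39/6.12 = 0.391, x_B = 0.609.
ΔS_mix = −R(n_A ln x_A + n_B ln x_B) = −8.314 × (2.39 ln 0.391 + 3.73 ln 0.609) = 34 J/K.

ΔS_mix = 34 J/K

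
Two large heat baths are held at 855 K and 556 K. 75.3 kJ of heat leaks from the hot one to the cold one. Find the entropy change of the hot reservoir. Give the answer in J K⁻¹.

The hot reservoir loses heat Q, so ΔS_hot = −Q/T_H = −75300/855 = -88.1 J/K.

ΔS_hot = -88.1 J/K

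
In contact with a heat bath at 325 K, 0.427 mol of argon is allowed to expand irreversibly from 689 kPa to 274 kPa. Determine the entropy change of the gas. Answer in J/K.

Entropy is a state function, so ΔS_gas depends only on the end states.
For an isothermal ideal gas ΔS_gas = nR ln(P₁/P₂) = 0.427 × 8.314 × ln(689/274) = 3.27 J/K.

ΔS_gas = 3.27 J/K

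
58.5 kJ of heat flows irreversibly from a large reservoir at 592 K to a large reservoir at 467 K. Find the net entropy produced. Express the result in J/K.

ΔS_total = 26.5 J/K

ΔS_hot = −Q/T_H = −58500/592 = -98.82 J/K and ΔS_cold = +Q/T_C = 58500/467 = 125.3 J/K.
ΔS_total = -98.82 + 125.3 = 26.5 J/K, positive as the second law requires.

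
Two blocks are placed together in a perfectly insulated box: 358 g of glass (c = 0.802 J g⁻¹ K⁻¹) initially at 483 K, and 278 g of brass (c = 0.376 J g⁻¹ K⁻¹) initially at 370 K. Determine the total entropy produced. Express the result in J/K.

ΔS_total = 2.61 J/K

Energy balance: T_f = (m₁c₁T₁ + m₂c₂T₂)/(m₁c₁ + m₂c₂) = 452.84 K.
ΔS₁ = m₁c₁ ln(T_f/T₁) = 287.116 × ln(452.84/483) = -18.51 J/K.
ΔS₂ = m₂c₂ ln(T_f/T₂) = 104.528 × ln(452.84/370) = 21.12 J/K.
ΔS_total = -18.51 + 21.12 = 2.61 J/K.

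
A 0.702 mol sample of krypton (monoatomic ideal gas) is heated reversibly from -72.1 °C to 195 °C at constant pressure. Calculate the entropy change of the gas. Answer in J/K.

ΔS = 12.3 J/K

In kelvin: T₁ = 201.05 K, T₂ = 468.15 K. At constant pressure, ΔS = nC_p ln(T₂/T₁) with C_p = 5R/2 = 20.79 J mol⁻¹ K⁻¹.
ΔS = 0.702 × 20.79 × ln(468.15/201.05) = 12.3 J/K.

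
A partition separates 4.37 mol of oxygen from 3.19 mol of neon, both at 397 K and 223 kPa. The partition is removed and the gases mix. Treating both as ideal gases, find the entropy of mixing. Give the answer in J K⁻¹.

ΔS_mix = 42.8 J/K

Mole fractions: x_A = 4.37/7.56 = 0.578, x_B = 0.422.
ΔS_mix = −R(n_A ln x_A + n_B ln x_B) = −8.314 × (4.37 ln 0.578 + 3.19 ln 0.422) = 42.8 J/K.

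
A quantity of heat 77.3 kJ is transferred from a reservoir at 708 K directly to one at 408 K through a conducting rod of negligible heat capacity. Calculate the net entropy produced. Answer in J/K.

ΔS_total = 80.3 J/K

ΔS_hot = −Q/T_H = −77300/708 = -109.2 J/K and ΔS_cold = +Q/T_C = 77300/408 = 189.5 J/K.
ΔS_total = -109.2 + 189.5 = 80.3 J/K, positive as the second law requires.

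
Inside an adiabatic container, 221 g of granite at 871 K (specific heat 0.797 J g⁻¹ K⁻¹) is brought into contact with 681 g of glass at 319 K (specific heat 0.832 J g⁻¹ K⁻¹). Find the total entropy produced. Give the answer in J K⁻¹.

Energy balance: T_f = (m₁c₁T₁ + m₂c₂T₂)/(m₁c₁ + m₂c₂) = 449.91 K.
ΔS₁ = m₁c₁ ln(T_f/T₁) = 176.137 × ln(449.91/871) = -116.36 J/K.
ΔS₂ = m₂c₂ ln(T_f/T₂) = 566.592 × ln(449.91/319) = 194.82 J/K.
ΔS_total = -116.36 + 194.82 = 78.5 J/K.

ΔS_total = 78.5 J/K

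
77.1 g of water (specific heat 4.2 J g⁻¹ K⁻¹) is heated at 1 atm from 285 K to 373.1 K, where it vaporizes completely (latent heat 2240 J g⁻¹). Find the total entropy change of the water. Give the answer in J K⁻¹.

ΔS = 550 J/K

Warming step: ΔS₁ = m c ln(T_tr/T_i) = 77.1 × 4.2 × ln(373.1/285) = 87.22 J/K.
Phase change: ΔS₂ = +mL/T_tr = 77.1 × 2240 / 373.1 = 462.9 J/K.
ΔS_total = (87.22) + (462.9) = 550 J/K.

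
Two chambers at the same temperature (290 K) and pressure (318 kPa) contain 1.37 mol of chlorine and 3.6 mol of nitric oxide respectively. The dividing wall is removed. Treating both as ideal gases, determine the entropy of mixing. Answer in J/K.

Mole fractions: x_A = 1.37/4.97 = 0.276, x_B = 0.724.
ΔS_mix = −R(n_A ln x_A + n_B ln x_B) = −8.314 × (1.37 ln 0.276 + 3.6 ln 0.724) = 24.3 J/K.

ΔS_mix = 24.3 J/K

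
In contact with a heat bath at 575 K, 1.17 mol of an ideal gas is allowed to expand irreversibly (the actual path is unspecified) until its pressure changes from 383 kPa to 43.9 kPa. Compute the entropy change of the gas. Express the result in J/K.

Entropy is a state function, so ΔS_gas depends only on the end states.
For an isothermal ideal gas ΔS_gas = nR ln(P₁/P₂) = 1.17 × 8.314 × ln(383/43.9) = 21.1 J/K.

ΔS_gas = 21.1 J/K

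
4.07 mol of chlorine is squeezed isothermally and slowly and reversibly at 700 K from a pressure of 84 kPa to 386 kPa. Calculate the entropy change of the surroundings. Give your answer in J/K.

ΔS_surr = 51.6 J/K

For an isothermal ideal gas ΔS_gas = nR ln(P₁/P₂) = 4.07 × 8.314 × ln(84/386) = -51.6 J/K.
The process is reversible, so ΔS_surr = −ΔS_gas = 51.6 J/K and ΔS_universe = 0.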